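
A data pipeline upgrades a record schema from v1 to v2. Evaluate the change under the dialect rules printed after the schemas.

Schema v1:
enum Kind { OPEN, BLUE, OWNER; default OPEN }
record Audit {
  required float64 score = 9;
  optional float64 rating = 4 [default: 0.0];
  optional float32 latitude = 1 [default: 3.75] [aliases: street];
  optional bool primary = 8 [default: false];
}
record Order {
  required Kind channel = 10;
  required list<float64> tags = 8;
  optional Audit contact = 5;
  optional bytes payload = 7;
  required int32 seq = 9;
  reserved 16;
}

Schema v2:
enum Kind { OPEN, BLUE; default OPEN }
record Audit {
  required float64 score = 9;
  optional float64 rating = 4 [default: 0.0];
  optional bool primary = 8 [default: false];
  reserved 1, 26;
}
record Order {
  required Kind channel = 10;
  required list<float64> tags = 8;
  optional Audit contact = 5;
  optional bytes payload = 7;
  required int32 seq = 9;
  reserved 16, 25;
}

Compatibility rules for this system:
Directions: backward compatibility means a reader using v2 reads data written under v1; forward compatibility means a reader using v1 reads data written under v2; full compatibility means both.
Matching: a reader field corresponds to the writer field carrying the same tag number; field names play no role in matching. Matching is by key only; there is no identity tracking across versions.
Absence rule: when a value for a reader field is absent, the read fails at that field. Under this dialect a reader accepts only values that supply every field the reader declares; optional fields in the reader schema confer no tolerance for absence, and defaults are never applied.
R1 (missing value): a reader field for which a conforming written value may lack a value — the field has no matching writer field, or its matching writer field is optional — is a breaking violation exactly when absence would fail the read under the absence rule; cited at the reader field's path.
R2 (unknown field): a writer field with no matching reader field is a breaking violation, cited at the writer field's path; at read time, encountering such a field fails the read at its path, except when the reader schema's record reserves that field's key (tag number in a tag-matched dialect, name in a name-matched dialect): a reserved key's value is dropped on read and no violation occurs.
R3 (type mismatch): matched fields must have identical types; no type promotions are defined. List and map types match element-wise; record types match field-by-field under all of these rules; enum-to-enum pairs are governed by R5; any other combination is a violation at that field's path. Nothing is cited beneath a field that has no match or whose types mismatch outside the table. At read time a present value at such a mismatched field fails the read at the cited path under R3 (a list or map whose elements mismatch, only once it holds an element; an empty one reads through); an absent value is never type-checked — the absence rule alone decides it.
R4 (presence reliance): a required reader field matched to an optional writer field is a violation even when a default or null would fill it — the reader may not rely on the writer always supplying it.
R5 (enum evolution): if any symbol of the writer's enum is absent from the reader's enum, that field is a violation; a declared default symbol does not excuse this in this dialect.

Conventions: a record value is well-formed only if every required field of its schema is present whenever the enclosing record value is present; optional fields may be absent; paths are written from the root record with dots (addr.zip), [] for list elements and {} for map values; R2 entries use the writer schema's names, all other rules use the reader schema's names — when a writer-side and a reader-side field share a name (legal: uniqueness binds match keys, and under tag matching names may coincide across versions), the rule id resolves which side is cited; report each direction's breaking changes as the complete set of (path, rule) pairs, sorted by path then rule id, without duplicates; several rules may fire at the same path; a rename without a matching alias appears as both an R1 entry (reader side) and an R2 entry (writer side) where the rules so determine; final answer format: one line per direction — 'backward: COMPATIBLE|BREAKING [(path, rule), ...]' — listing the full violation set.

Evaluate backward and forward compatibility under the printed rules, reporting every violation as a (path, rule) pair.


backward: BREAKING [(channel, R5), (contact, R1), (contact.primary, R1), (contact.rating, R1), (payload, R1)]; forward: BREAKING [(contact, R1), (contact.latitude, R1), (contact.primary, R1), (contact.rating, R1), (payload, R1)]

in Order below, arrows point writer -> reader
checking backward for Order: reader v2 against writer v1:
  writer required, Kind -> Kind: reader channel maps from writer channel
  writer required, list<float64> -> list<float64>: reader tags maps from writer tags
  writer optional, Audit -> Audit: reader contact maps from writer contact
  writer optional, bytes -> bytes: reader payload maps from writer payload
  writer required, int32 -> int32: reader seq maps from writer seq
  writer required, float64 -> float64: reader contact.score maps from writer contact.score
  writer optional, float64 -> float64: reader contact.rating maps from writer contact.rating
  writer optional, bool -> bool: reader contact.primary maps from writer contact.primary
  leftover writer field: contact.latitude
  breaking: (channel, R5)
  breaking: (contact, R1)
  breaking: (contact.primary, R1)
  breaking: (contact.rating, R1)
  breaking: (payload, R1)
  backward on Order therefore BREAKING (5)
checking forward for Order: reader v1 against writer v2:
  writer required, Kind -> Kind: reader channel maps from writer channel
  writer required, list<float64> -> list<float64>: reader tags maps from writer tags
  writer optional, Audit -> Audit: reader contact maps from writer contact
  writer optional, bytes -> bytes: reader payload maps from writer payload
  writer required, int32 -> int32: reader seq maps from writer seq
  writer required, float64 -> float64: reader contact.score maps from writer contact.score
  writer optional, float64 -> float64: reader contact.rating maps from writer contact.rating
  contact.latitude: no writer-side match
  writer optional, bool -> bool: reader contact.primary maps from writer contact.primary
  breaking: (contact, R1)
  breaking: (contact.latitude, R1)
  breaking: (contact.primary, R1)
  breaking: (contact.rating, R1)
  breaking: (payload, R1)
  forward on Order therefore BREAKING (5)


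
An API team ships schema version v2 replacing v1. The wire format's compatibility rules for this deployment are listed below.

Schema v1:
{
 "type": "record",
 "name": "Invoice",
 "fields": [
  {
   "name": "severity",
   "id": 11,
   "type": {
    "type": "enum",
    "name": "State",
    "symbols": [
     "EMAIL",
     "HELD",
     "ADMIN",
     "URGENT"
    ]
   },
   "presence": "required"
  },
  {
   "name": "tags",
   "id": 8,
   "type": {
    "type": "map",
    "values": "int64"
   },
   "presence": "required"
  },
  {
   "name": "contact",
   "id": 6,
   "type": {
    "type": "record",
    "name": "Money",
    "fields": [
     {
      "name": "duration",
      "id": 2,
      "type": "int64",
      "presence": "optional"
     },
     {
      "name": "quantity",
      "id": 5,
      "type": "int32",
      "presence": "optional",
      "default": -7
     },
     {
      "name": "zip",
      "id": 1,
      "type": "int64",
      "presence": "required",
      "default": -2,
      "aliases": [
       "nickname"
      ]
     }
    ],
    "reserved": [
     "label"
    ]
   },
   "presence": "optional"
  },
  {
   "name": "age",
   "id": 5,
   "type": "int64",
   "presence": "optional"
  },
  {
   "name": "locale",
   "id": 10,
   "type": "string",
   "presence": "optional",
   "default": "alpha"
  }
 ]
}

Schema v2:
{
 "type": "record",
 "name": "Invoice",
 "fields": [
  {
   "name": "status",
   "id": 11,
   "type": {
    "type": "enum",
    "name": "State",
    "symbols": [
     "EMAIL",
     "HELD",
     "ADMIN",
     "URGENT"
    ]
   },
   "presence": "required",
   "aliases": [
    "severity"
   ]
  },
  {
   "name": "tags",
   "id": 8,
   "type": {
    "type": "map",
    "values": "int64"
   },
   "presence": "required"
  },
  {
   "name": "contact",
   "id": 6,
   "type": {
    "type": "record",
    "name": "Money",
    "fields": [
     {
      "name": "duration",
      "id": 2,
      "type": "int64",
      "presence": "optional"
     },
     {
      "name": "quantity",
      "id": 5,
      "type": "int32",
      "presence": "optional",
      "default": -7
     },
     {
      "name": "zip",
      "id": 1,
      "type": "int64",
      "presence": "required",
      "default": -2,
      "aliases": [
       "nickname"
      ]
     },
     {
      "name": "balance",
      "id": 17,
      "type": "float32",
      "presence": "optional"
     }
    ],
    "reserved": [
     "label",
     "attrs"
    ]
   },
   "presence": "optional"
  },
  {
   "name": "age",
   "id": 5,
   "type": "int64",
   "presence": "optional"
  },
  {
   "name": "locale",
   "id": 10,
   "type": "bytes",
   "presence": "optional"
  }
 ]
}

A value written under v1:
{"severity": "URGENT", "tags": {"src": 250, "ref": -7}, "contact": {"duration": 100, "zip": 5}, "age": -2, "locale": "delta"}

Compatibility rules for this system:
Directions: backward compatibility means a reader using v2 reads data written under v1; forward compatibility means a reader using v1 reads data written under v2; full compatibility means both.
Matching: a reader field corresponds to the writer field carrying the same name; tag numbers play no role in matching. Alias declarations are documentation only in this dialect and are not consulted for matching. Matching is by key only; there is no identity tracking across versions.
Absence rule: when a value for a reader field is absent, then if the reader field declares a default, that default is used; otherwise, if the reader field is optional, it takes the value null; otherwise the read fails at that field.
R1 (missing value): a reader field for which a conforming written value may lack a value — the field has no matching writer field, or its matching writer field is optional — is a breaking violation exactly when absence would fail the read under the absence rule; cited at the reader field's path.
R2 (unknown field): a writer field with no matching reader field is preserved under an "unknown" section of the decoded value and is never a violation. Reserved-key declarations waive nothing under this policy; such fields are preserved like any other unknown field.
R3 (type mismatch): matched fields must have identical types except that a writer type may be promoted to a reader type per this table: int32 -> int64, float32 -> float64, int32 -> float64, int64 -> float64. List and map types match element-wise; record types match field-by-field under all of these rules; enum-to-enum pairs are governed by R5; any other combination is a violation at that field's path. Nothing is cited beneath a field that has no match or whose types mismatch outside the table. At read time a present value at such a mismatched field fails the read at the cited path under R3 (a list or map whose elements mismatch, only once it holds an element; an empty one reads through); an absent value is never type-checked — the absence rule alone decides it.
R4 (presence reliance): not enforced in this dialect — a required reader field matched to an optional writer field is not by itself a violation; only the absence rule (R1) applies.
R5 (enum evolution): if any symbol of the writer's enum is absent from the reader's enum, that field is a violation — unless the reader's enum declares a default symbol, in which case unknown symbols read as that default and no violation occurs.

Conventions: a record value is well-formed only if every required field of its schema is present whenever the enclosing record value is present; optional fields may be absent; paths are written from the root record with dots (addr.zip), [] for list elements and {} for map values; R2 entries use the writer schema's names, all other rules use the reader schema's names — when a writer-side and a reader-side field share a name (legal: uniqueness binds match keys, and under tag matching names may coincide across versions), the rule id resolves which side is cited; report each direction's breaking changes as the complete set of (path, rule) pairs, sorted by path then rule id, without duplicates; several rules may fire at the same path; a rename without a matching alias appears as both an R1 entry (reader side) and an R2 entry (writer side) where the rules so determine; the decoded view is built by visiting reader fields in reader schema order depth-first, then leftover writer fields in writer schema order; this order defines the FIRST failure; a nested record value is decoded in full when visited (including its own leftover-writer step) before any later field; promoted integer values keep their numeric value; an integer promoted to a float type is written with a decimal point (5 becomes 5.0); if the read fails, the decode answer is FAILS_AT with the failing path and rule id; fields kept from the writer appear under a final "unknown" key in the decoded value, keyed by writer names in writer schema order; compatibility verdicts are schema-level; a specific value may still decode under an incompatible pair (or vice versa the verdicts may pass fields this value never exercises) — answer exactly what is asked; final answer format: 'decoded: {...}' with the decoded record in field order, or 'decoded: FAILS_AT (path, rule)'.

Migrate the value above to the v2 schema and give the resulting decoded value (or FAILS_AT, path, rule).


decoded: FAILS_AT (status, R1)

the writer's type comes first in each Invoice pair
decoding the Invoice value with the v2 reader:
  read fails at status under R1 (no fill)
  => FAILS_AT (status, R1)
remaining Invoice differences; none change what is asked:
  field locale in record Invoice: type string changed to bytes (its default is dropped) -> matters for Invoice compatibility verdicts, not for this value's decode
  added field balance to record Money: optional float32, tag 17 (in v2 it sits last) -> inert under this dialect — no rule fires on Invoice and the result does not move


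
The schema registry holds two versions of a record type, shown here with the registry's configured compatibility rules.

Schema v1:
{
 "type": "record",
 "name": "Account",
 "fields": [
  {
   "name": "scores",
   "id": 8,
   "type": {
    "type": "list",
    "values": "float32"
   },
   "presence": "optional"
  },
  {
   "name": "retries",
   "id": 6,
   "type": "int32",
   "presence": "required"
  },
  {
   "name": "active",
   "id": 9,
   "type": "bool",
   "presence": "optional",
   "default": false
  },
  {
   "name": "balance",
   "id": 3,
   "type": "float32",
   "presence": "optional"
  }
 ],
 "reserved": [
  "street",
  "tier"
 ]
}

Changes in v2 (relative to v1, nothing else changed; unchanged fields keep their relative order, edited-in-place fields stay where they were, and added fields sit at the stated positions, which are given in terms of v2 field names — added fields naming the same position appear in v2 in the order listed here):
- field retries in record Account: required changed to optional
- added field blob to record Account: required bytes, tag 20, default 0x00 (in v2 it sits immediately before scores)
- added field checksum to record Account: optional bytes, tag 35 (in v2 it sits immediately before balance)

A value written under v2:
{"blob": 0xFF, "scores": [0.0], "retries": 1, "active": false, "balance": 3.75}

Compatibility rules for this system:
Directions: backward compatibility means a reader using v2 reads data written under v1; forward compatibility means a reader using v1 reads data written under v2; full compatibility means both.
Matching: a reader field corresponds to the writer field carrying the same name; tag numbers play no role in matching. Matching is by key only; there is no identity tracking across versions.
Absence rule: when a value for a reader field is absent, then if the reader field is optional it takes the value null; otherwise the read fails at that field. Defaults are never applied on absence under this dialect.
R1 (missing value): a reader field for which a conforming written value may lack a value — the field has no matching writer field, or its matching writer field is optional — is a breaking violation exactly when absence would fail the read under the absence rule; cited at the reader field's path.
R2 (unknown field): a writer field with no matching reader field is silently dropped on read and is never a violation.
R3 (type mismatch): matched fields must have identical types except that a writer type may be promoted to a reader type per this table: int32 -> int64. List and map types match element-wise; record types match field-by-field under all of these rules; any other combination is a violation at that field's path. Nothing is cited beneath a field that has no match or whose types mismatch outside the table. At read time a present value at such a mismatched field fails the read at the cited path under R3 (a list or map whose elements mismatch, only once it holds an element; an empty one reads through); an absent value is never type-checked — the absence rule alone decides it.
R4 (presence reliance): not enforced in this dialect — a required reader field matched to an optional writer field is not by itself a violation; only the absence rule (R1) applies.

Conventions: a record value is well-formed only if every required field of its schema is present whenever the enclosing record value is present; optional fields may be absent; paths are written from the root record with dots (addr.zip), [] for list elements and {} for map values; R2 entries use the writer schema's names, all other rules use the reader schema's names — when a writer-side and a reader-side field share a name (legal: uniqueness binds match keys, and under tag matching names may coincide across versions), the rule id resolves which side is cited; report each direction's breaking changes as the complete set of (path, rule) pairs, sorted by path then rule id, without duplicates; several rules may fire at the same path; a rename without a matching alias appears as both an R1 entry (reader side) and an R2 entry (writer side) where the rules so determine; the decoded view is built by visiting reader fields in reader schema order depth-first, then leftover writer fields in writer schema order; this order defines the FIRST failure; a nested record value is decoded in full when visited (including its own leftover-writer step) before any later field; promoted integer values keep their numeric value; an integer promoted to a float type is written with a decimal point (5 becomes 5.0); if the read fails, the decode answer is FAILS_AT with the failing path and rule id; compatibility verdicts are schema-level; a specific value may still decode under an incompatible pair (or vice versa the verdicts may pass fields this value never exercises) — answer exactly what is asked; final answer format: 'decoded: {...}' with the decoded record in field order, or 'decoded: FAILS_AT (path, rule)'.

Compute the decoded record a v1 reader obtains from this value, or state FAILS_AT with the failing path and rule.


the writer's type comes first in each Account pair
decode walk for Account under reader schema v1:
  scores := [0.0]
  retries := 1
  active := false
  balance := 3.75
  writer blob: unknown -> dropped
  => decoded: {"scores": [0.0], "retries": 1, "active": false, "balance": 3.75}
ruling out the remaining Account differences:
  field retries in record Account: required changed to optional -> matters for Account compatibility verdicts, not for this value's decode
  added field blob to record Account: required bytes, tag 20, default 0x00 (in v2 it sits immediately before scores) -> matters for Account compatibility verdicts, not for this value's decode
  added field checksum to record Account: optional bytes, tag 35 (in v2 it sits immediately before balance) -> fires no rule on Account under this dialect and leaves the result unchanged

decoded: {"scores": [0.0], "retries": 1, "active": false, "balance": 3.75}


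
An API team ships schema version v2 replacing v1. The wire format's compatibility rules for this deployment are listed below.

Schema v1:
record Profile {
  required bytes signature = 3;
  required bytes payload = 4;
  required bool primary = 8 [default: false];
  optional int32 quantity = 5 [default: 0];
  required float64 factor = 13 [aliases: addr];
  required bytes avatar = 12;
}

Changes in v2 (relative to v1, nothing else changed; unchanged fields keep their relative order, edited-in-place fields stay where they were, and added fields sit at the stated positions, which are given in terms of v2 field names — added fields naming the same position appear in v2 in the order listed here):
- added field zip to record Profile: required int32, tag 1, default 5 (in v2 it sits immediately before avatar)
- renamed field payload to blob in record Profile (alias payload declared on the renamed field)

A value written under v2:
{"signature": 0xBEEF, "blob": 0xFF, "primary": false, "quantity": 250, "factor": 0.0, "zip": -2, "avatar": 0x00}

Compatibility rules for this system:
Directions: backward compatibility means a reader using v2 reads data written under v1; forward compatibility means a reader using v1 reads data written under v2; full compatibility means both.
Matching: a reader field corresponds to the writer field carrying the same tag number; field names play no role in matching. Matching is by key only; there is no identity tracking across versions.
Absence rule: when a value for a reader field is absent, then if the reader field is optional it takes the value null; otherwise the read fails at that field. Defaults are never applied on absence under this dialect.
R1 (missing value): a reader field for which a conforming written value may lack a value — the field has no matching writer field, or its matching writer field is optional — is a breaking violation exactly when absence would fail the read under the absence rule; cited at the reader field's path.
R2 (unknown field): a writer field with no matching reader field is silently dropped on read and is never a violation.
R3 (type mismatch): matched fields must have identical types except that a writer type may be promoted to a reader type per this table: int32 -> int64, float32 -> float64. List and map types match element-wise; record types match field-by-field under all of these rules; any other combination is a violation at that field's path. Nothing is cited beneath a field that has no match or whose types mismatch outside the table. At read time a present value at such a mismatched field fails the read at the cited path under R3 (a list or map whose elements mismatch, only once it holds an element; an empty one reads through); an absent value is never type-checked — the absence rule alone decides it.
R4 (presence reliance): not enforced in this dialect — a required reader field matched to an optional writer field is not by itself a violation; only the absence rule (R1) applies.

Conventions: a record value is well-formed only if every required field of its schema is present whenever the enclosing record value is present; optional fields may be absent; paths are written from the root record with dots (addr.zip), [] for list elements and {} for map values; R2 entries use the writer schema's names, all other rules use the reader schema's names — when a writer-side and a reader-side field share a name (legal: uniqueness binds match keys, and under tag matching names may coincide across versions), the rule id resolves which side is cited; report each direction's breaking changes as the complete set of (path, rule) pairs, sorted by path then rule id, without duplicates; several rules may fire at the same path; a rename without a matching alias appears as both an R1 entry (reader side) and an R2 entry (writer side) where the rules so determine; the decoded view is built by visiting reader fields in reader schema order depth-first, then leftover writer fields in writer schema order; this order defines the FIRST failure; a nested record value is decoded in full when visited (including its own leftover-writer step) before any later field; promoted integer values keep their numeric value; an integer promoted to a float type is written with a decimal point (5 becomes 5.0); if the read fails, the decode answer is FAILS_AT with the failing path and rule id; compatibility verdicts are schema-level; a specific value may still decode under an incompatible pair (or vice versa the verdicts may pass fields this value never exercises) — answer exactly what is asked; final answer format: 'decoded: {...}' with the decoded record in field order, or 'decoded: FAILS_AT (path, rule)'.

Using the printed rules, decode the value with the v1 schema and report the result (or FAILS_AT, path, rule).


decoded: {"signature": 0xBEEF, "payload": 0xFF, "primary": false, "quantity": 250, "factor": 0.0, "avatar": 0x00}

in Profile below, arrows point writer -> reader
decoding the Profile value with the v1 reader:
  signature := 0xBEEF
  payload := 0xFF (from writer blob)
  primary := false
  quantity := 250
  factor := 0.0
  avatar := 0x00
  writer zip: unknown -> dropped
  => decoded: {"signature": 0xBEEF, "payload": 0xFF, "primary": false, "quantity": 250, "factor": 0.0, "avatar": 0x00}
the other Profile changes do not affect what is asked:
  added field zip to record Profile: required int32, tag 1, default 5 (in v2 it sits immediately before avatar) -> matters for Profile compatibility verdicts, not for this value's decode
  renamed field payload to blob in record Profile (alias payload declared on the renamed field) -> triggers nothing under the printed rules; the Profile answer is the same either way


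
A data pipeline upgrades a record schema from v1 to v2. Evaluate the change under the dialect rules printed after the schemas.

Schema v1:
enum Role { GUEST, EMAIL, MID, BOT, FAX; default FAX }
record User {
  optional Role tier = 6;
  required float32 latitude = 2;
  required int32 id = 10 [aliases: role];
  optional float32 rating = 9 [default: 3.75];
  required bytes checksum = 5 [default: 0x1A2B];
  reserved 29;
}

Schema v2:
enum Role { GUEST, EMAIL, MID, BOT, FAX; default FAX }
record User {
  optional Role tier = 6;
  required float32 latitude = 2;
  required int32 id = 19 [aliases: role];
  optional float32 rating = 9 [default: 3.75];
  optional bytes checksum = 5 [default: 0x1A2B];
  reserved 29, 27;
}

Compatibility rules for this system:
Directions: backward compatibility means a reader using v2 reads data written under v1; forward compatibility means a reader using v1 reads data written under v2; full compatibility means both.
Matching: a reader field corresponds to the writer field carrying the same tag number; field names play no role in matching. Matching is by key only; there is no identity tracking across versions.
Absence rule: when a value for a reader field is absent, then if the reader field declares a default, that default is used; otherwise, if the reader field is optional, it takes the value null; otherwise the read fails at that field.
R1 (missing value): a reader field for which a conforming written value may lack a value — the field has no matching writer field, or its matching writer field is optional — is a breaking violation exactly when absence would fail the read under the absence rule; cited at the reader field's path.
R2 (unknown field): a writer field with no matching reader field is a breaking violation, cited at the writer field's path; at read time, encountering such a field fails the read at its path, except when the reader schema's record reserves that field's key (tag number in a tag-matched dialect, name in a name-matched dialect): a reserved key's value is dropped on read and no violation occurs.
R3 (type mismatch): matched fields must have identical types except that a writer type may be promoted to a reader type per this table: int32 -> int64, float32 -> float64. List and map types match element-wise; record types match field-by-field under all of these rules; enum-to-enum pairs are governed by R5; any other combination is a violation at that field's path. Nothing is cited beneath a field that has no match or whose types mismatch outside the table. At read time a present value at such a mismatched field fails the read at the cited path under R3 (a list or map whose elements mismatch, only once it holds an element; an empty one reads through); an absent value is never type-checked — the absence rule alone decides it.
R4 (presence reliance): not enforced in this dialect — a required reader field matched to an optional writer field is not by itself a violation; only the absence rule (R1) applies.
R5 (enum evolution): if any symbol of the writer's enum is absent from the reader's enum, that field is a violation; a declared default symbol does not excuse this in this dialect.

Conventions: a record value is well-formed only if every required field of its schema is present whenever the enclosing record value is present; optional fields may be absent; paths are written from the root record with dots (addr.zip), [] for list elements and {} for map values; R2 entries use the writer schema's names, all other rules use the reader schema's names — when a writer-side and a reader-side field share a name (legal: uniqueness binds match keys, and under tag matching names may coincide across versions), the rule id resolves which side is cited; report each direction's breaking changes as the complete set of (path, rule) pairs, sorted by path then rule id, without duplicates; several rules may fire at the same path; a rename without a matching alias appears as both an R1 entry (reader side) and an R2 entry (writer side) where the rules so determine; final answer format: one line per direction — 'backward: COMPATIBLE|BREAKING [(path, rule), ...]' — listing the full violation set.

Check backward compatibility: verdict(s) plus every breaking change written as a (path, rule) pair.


backward: BREAKING [(id, R1), (id, R2)]

each type pair in User: writer, then reader
backward on User — v2 reading data written by v1:
  tier: paired with writer tier (Role -> Role; writer optional)
  latitude: paired with writer latitude (float32 -> float32; writer required)
  no writer field matches reader id
  rating: paired with writer rating (float32 -> float32; writer optional)
  checksum: paired with writer checksum (bytes -> bytes; writer required)
  id (writer side), unknown to reader
  rule R1 violated at id
  rule R2 violated at id
  => 2 violation(s): backward is BREAKING for User
remaining User differences; none change what is asked:
  field checksum in record User: required changed to optional -> triggers nothing under User's printed rules — same verdict


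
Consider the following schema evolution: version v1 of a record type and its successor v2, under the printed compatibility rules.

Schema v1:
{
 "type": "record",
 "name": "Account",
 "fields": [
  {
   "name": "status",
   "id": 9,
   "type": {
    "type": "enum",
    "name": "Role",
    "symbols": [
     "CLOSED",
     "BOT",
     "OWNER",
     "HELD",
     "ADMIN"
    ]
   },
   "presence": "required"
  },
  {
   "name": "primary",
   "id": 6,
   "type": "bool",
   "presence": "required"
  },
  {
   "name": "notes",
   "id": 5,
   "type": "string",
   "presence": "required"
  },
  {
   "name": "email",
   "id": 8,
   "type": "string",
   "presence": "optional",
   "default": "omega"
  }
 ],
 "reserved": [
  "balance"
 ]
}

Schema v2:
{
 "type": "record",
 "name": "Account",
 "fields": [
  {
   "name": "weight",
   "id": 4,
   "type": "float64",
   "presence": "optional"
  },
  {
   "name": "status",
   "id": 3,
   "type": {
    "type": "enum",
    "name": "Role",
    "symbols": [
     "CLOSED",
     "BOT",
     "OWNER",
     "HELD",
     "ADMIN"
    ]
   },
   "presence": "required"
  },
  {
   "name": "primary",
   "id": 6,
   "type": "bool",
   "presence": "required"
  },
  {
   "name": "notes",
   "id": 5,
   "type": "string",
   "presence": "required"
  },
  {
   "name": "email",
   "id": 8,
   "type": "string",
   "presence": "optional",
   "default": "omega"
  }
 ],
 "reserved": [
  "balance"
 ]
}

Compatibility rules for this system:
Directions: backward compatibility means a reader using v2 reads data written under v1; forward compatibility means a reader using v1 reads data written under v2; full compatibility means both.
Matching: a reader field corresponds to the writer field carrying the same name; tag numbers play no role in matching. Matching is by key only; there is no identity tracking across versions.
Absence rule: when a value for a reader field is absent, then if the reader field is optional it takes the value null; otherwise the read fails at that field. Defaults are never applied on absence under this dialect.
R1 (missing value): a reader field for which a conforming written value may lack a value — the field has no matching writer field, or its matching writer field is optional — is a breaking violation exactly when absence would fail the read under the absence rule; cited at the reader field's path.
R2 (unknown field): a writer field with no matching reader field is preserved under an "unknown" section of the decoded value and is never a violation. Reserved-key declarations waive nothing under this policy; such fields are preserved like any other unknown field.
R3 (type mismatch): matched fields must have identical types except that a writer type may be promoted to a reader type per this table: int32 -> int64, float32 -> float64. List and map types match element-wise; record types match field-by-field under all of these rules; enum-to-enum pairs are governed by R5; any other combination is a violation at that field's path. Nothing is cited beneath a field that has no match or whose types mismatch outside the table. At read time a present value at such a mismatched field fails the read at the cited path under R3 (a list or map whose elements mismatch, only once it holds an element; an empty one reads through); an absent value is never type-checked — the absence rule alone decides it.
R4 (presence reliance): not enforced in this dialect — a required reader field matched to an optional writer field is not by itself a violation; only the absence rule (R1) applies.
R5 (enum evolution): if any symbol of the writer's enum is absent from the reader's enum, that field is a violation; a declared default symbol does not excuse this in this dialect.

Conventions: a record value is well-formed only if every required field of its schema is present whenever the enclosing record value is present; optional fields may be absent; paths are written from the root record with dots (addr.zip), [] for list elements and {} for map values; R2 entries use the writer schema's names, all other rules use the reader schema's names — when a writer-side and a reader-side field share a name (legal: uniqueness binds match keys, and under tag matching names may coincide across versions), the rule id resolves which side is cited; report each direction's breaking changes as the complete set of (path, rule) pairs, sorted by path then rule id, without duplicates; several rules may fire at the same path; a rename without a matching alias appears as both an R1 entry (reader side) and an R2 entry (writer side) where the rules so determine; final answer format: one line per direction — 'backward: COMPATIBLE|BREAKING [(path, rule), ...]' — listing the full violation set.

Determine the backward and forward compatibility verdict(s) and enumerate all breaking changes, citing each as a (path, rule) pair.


backward: COMPATIBLE []; forward: COMPATIBLE []

the writer's type comes first in each Account pair
backward for Account (reader v2, writer v1):
  weight has no writer counterpart
  Role -> Role, writer required: status aligns to status
  bool -> bool, writer required: primary aligns to primary
  string -> string, writer required: notes aligns to notes
  string -> string, writer optional: email aligns to email
  nothing fires on Account: backward is COMPATIBLE
forward for Account (reader v1, writer v2):
  Role -> Role, writer required: status aligns to status
  bool -> bool, writer required: primary aligns to primary
  string -> string, writer required: notes aligns to notes
  string -> string, writer optional: email aligns to email
  weight (writer side), unknown to reader
  nothing fires on Account: forward is COMPATIBLE


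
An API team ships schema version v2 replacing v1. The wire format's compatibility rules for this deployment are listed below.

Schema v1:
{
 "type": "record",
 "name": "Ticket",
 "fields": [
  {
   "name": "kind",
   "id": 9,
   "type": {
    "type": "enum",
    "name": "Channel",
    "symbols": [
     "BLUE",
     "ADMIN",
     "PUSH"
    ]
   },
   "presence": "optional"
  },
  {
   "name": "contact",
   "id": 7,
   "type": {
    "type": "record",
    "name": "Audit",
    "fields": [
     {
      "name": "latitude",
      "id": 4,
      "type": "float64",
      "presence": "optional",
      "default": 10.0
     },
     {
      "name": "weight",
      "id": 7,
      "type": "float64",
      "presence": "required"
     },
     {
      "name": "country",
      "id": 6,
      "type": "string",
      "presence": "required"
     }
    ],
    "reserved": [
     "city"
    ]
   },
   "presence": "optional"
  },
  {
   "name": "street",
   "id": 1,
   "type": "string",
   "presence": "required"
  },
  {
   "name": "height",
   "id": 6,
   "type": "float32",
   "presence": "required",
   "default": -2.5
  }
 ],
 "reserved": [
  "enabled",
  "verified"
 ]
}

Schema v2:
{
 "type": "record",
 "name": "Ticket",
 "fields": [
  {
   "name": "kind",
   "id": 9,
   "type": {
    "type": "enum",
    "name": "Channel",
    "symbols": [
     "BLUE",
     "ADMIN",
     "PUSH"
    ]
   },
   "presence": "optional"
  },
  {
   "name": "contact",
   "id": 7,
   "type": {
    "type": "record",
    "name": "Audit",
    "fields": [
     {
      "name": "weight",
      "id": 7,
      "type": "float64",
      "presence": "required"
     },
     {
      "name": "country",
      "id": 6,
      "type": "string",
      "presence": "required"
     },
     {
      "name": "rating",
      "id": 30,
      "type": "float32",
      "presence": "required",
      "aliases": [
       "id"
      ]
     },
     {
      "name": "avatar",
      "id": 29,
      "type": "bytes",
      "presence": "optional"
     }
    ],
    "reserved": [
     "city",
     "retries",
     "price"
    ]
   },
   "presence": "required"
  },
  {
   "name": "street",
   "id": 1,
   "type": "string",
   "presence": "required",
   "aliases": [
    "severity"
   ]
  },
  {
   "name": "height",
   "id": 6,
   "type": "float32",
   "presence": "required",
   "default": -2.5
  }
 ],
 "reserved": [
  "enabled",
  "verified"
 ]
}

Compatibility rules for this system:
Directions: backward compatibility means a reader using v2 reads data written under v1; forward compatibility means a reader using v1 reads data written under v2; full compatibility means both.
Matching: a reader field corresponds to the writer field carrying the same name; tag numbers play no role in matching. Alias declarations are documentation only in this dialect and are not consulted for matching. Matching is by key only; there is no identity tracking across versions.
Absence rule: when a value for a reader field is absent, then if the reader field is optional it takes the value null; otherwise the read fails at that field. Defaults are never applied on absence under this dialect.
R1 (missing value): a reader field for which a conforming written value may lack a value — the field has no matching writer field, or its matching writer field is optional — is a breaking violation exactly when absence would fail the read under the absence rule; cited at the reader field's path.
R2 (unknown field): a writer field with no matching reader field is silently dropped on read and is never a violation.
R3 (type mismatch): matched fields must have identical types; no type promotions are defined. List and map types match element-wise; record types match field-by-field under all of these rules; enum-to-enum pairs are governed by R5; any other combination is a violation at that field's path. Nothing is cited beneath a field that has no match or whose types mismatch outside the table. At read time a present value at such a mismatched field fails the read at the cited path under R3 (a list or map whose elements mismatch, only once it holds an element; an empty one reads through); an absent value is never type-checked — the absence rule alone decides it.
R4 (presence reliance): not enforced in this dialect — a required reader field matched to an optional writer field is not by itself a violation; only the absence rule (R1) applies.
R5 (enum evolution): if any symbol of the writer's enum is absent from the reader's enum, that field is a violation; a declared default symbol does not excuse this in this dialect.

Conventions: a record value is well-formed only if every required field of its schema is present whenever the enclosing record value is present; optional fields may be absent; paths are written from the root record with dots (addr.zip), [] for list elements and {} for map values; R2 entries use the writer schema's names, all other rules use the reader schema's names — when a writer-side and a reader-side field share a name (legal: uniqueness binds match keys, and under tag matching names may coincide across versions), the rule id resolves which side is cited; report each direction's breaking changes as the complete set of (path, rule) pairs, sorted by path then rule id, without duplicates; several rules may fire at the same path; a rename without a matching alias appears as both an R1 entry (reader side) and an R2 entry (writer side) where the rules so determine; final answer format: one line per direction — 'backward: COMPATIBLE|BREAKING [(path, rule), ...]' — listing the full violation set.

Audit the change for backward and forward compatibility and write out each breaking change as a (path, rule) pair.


backward: BREAKING [(contact, R1), (contact.rating, R1)]; forward: COMPATIBLE []

each type pair in Ticket: writer, then reader
backward on Ticket — v2 reading data written by v1:
  Channel -> Channel, writer optional: kind aligns to kind
  Audit -> Audit, writer optional: contact aligns to contact
  string -> string, writer required: street aligns to street
  float32 -> float32, writer required: height aligns to height
  float64 -> float64, writer required: contact.weight aligns to contact.weight
  string -> string, writer required: contact.country aligns to contact.country
  no writer field matches reader contact.rating
  no writer field matches reader contact.avatar
  writer contact.latitude: unknown to reader
  rule R1 violated at contact
  rule R1 violated at contact.rating
  => 2 violation(s): backward is BREAKING for Ticket
forward on Ticket — v1 reading data written by v2:
  Channel -> Channel, writer optional: kind aligns to kind
  Audit -> Audit, writer required: contact aligns to contact
  string -> string, writer required: street aligns to street
  float32 -> float32, writer required: height aligns to height
  no writer field matches reader contact.latitude
  float64 -> float64, writer required: contact.weight aligns to contact.weight
  string -> string, writer required: contact.country aligns to contact.country
  writer contact.rating: unknown to reader
  writer contact.avatar: unknown to reader
  nothing fires on Ticket: forward is COMPATIBLE
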